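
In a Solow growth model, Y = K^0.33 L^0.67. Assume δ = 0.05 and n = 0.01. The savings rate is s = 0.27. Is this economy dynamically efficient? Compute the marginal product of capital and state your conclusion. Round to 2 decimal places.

Break-even investment rate: n + δ = 0.01 + 0.05 = 0.06.
Steady-state k*: s·k^0.33 = 0.06·k gives k* = (0.27/0.06)^(1/0.67) ≈ 9.4394.
MPK = 0.33·9.4394^(-0.67) ≈ 0.0733.
MPK > n+δ = 0.06, so the economy is dynamically efficient (under-saving).

dynamically efficient; MPK ≈ 0.07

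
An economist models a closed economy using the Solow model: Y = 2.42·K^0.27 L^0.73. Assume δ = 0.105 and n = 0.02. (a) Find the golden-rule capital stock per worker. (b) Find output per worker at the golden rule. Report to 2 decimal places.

n + δ = 0.02 + 0.105 = 0.125.
At the golden rule the marginal product of capital equals n+δ: 0.27·2.42·k^(0.27−1) = 0.125. Solving, k_gold = (0.27·2.42/0.125)^(1/0.73) ≈ 9.6367.
y_gold = 2.42·9.6367^0.27 ≈ 4.4615.

(a) k_gold ≈ 9.64; (b) y_gold ≈ 4.46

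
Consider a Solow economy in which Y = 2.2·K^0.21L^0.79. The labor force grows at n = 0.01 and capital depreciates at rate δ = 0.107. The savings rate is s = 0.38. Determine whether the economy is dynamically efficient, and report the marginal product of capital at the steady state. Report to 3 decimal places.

n + δ = 0.01 + 0.107 = 0.117.
Steady-state k*: s·A·k^0.21 = 0.117·k gives k* = (0.38·2.2/0.117)^(1/0.79) ≈ 12.0514.
MPK = 0.21·2.2·12.0514^(-0.79) ≈ 0.0647.
MPK < n+δ = 0.117, so the economy is dynamically inefficient (over-saving).

dynamically inefficient; MPK ≈ 0.065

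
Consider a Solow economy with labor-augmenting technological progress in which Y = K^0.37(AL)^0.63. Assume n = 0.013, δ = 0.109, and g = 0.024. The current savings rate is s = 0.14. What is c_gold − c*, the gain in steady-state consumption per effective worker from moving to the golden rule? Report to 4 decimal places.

Δc ≈ 0.2487

n + g + δ = 0.013 + 0.024 + 0.109 = 0.146.
Current steady state (s = 0.14): k* = (0.14/0.146)^(1/0.63) ≈ 0.9356, y* = 0.9356^0.37 ≈ 0.9757, c* = (1−0.14)·0.9757 ≈ 0.8391.
At the golden rule the marginal product of capital equals n+g+δ: 0.37·k^(0.37−1) = 0.146. Solving, k_gold = (0.37/0.146)^(1/0.63) ≈ 4.3755.
y_gold = 4.3755^0.37 ≈ 1.7266, c_gold = y_gold − 0.146·k_gold ≈ 1.0877.
Gain: Δc = 1.0877 − 0.8391 ≈ 0.2487.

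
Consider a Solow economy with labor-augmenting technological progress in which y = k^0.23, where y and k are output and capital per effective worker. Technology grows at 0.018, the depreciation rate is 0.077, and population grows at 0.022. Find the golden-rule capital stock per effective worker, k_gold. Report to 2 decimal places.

k_gold ≈ 2.41

Capital per effective worker breaks even when investment replaces (n + g + δ)·k; here n + g + δ = 0.117.
Golden rule sets MPK = n+g+δ: 0.23·k^(0.23−1) = 0.117, so k_gold = (0.23/0.117)^(1/0.77) ≈ 2.4056.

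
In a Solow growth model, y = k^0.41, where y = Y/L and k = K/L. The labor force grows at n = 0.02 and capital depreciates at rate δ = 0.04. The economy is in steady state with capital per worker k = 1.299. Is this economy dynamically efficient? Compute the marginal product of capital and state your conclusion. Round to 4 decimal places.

The effective depreciation rate is n + δ = 0.02 + 0.04 = 0.06.
MPK = 0.41·k^(0.41−1) = 0.41·1.299^(-0.59) ≈ 0.3514.
MPK > 0.06, so the economy is dynamically efficient (under-saving).

dynamically efficient; MPK ≈ 0.3514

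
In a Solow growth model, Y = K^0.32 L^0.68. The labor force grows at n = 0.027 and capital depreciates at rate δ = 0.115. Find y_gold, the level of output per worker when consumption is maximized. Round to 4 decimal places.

y_gold ≈ 1.4657

The effective depreciation rate is n + δ = 0.027 + 0.115 = 0.142.
Setting f'(k) = n+δ gives 0.32·k^(0.32−1) = 0.142, hence k_gold = (0.32/0.142)^(1/0.68) ≈ 3.3030.
Output: y_gold = k_gold^0.32 = 3.3030^0.32 ≈ 1.4657.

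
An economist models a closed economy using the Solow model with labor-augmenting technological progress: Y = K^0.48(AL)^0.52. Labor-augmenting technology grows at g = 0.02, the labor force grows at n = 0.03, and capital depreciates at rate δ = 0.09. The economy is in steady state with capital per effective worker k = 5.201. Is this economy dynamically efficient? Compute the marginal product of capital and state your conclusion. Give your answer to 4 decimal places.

Break-even investment rate: n + g + δ = 0.03 + 0.02 + 0.09 = 0.14.
MPK = 0.48·k^(0.48−1) = 0.48·5.201^(-0.52) ≈ 0.2036.
MPK > 0.14, so the economy is dynamically efficient (under-saving).

dynamically efficient; MPK ≈ 0.2036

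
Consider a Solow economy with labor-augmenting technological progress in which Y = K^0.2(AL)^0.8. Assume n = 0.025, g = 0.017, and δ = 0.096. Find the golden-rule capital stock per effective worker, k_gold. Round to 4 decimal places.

The effective depreciation rate is n + g + δ = 0.025 + 0.017 + 0.096 = 0.138.
Setting f'(k) = n+g+δ gives 0.2·k^(0.2−1) = 0.138, hence k_gold = (0.2/0.138)^(1/0.8) ≈ 1.5902.

k_gold ≈ 1.5902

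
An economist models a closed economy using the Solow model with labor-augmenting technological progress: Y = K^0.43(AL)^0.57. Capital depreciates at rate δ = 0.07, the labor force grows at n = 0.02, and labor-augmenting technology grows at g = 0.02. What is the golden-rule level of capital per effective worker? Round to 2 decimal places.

k_gold ≈ 10.93

Capital per effective worker breaks even when investment replaces (n + g + δ)·k; here n + g + δ = 0.11.
Maximizing c = f(k) − (n+g+δ)·k gives f'(k) = n+g+δ, i.e. 0.43·k^(0.43−1) = 0.11, so k_gold = (0.43/0.11)^(1/0.57) ≈ 10.9328.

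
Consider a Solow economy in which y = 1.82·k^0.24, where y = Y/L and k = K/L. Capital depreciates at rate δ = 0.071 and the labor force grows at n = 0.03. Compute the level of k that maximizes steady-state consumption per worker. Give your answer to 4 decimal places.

k_gold ≈ 6.8674

Capital per worker breaks even when investment replaces (n + δ)·k; here n + δ = 0.101.
Setting f'(k) = n+δ gives 0.24·1.82·k^(0.24−1) = 0.101, hence k_gold = (0.24·1.82/0.101)^(1/0.76) ≈ 6.8674.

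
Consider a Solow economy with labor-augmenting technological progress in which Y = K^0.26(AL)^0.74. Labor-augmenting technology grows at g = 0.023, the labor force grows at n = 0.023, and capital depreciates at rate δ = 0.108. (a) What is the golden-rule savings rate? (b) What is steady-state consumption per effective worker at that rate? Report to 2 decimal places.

n + g + δ = 0.023 + 0.023 + 0.108 = 0.154.
For Cobb-Douglas, s_gold equals capital's share: s_gold = 0.26.
Maximizing c = f(k) − (n+g+δ)·k gives f'(k) = n+g+δ, i.e. 0.26·k^(0.26−1) = 0.154, so k_gold = (0.26/0.154)^(1/0.74) ≈ 2.0294.
y_gold = 2.0294^0.26 ≈ 1.2020; c_gold = (1−0.26)·y_gold ≈ 0.8895.

(a) s_gold = 0.26; (b) c_gold ≈ 0.89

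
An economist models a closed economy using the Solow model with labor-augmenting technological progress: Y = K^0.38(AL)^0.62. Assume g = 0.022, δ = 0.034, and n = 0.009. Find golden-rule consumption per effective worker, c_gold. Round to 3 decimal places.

Break-even investment rate: n + g + δ = 0.009 + 0.022 + 0.034 = 0.065.
Setting f'(k) = n+g+δ gives 0.38·k^(0.38−1) = 0.065, hence k_gold = (0.38/0.065)^(1/0.62) ≈ 17.2539.
y_gold = 17.2539^0.38 ≈ 2.9513.
c_gold = y_gold − (n+g+δ)·k_gold = 2.9513 − 0.065·17.2539 ≈ 1.8298.

c_gold ≈ 1.830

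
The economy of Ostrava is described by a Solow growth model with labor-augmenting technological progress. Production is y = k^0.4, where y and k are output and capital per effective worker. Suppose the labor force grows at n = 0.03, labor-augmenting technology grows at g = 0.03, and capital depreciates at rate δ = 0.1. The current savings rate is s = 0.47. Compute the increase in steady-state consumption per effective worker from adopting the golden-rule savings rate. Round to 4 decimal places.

Δc ≈ 0.0181

Break-even investment rate: n + g + δ = 0.03 + 0.03 + 0.1 = 0.16.
Current steady state (s = 0.47): k* = (0.47/0.16)^(1/0.6) ≈ 6.0251, y* = 6.0251^0.4 ≈ 2.0511, c* = (1−0.47)·2.0511 ≈ 1.0871.
Golden rule sets MPK = n+g+δ: 0.4·k^(0.4−1) = 0.16, so k_gold = (0.4/0.16)^(1/0.6) ≈ 4.6050.
y_gold = 4.6050^0.4 ≈ 1.8420, c_gold = y_gold − 0.16·k_gold ≈ 1.1052.
Gain: Δc = 1.1052 − 1.0871 ≈ 0.0181.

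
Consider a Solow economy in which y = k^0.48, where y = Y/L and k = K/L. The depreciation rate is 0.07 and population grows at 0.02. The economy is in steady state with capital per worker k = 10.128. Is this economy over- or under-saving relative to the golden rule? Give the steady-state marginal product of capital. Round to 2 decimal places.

under-saving; MPK ≈ 0.14

The effective depreciation rate is n + δ = 0.02 + 0.07 = 0.09.
MPK = 0.48·k^(0.48−1) = 0.48·10.128^(-0.52) ≈ 0.1440.
MPK > 0.09, so the economy is dynamically efficient (under-saving).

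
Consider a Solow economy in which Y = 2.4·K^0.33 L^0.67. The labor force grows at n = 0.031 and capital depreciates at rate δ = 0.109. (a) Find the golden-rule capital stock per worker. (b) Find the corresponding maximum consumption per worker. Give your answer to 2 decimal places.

Capital per worker breaks even when investment replaces (n + δ)·k; here n + δ = 0.14.
Golden rule sets MPK = n+δ: 0.33·2.4·k^(0.33−1) = 0.14, so k_gold = (0.33·2.4/0.14)^(1/0.67) ≈ 13.2825.
y_gold = 2.4·13.2825^0.33 ≈ 5.6350; c_gold = y_gold − 0.14·k_gold ≈ 3.7754.

(a) k_gold ≈ 13.28; (b) c_gold ≈ 3.78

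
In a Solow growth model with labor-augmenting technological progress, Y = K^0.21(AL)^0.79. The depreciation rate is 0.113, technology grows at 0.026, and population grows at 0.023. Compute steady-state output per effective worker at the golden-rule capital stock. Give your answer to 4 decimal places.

y_gold ≈ 1.0714

Break-even investment rate: n + g + δ = 0.023 + 0.026 + 0.113 = 0.162.
At the golden rule the marginal product of capital equals n+g+δ: 0.21·k^(0.21−1) = 0.162. Solving, k_gold = (0.21/0.162)^(1/0.79) ≈ 1.3889.
Output: y_gold = k_gold^0.21 = 1.3889^0.21 ≈ 1.0714.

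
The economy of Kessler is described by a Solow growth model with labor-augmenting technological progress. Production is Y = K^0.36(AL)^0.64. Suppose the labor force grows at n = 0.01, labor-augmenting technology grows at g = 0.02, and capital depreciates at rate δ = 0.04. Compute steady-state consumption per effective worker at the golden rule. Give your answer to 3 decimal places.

The effective depreciation rate is n + g + δ = 0.01 + 0.02 + 0.04 = 0.07.
Setting f'(k) = n+g+δ gives 0.36·k^(0.36−1) = 0.07, hence k_gold = (0.36/0.07)^(1/0.64) ≈ 12.9198.
y_gold = 12.9198^0.36 ≈ 2.5122.
c_gold = y_gold − (n+g+δ)·k_gold = 2.5122 − 0.07·12.9198 ≈ 1.6078.

c_gold ≈ 1.608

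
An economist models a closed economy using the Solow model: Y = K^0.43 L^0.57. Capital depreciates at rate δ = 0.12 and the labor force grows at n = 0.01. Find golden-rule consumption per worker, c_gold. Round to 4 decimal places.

c_gold ≈ 1.4054

n + δ = 0.01 + 0.12 = 0.13.
Setting f'(k) = n+δ gives 0.43·k^(0.43−1) = 0.13, hence k_gold = (0.43/0.13)^(1/0.57) ≈ 8.1554.
y_gold = 8.1554^0.43 ≈ 2.4656.
c_gold = y_gold − (n+δ)·k_gold = 2.4656 − 0.13·8.1554 ≈ 1.4054.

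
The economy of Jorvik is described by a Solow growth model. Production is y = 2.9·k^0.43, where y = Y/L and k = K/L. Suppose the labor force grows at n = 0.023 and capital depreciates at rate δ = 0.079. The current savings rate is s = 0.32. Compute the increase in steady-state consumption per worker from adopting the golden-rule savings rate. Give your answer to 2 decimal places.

Break-even investment rate: n + δ = 0.023 + 0.079 = 0.102.
Current steady state (s = 0.32): k* = (0.32·2.9/0.102)^(1/0.57) ≈ 48.1243, y* = 2.9·48.1243^0.43 ≈ 15.3396, c* = (1−0.32)·15.3396 ≈ 10.4309.
Maximizing c = f(k) − (n+δ)·k gives f'(k) = n+δ, i.e. 0.43·2.9·k^(0.43−1) = 0.102, so k_gold = (0.43·2.9/0.102)^(1/0.57) ≈ 80.8136.
y_gold = 2.9·80.8136^0.43 ≈ 19.1697, c_gold = y_gold − 0.102·k_gold ≈ 10.9268.
Gain: Δc = 10.9268 − 10.4309 ≈ 0.4958.

Δc ≈ 0.50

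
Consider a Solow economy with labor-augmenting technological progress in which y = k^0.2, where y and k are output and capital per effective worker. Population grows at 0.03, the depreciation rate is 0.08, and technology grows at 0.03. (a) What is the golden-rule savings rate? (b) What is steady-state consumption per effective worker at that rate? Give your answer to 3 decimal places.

(a) s_gold = 0.200; (b) c_gold ≈ 0.875

n + g + δ = 0.03 + 0.03 + 0.08 = 0.14.
For Cobb-Douglas, s_gold equals capital's share: s_gold = 0.2.
Setting f'(k) = n+g+δ gives 0.2·k^(0.2−1) = 0.14, hence k_gold = (0.2/0.14)^(1/0.8) ≈ 1.5618.
y_gold = 1.5618^0.2 ≈ 1.0933; c_gold = (1−0.2)·y_gold ≈ 0.8746.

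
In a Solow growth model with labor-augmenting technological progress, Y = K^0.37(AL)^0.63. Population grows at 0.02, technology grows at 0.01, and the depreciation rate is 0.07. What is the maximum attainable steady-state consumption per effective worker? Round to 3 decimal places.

c_gold ≈ 1.358

Capital per effective worker breaks even when investment replaces (n + g + δ)·k; here n + g + δ = 0.1.
Setting f'(k) = n+g+δ gives 0.37·k^(0.37−1) = 0.1, hence k_gold = (0.37/0.1)^(1/0.63) ≈ 7.9782.
y_gold = 7.9782^0.37 ≈ 2.1563.
c_gold = y_gold − (n+g+δ)·k_gold = 2.1563 − 0.1·7.9782 ≈ 1.3585.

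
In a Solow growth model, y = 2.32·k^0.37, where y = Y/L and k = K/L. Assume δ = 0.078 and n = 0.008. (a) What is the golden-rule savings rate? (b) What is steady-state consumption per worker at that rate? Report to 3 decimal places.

(a) s_gold = 0.370; (b) c_gold ≈ 5.645

Capital per worker breaks even when investment replaces (n + δ)·k; here n + δ = 0.086.
For Cobb-Douglas, s_gold equals capital's share: s_gold = 0.37.
Setting f'(k) = n+δ gives 0.37·2.32·k^(0.37−1) = 0.086, hence k_gold = (0.37·2.32/0.086)^(1/0.63) ≈ 38.5494.
y_gold = 2.32·38.5494^0.37 ≈ 8.9601; c_gold = (1−0.37)·y_gold ≈ 5.6449.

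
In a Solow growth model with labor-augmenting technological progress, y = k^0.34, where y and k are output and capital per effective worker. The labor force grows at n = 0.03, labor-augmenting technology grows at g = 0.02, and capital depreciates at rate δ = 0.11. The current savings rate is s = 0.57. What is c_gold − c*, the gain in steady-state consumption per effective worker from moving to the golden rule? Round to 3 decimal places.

The effective depreciation rate is n + g + δ = 0.03 + 0.02 + 0.11 = 0.16.
Current steady state (s = 0.57): k* = (0.57/0.16)^(1/0.66) ≈ 6.8548, y* = 6.8548^0.34 ≈ 1.9241, c* = (1−0.57)·1.9241 ≈ 0.8274.
At the golden rule the marginal product of capital equals n+g+δ: 0.34·k^(0.34−1) = 0.16. Solving, k_gold = (0.34/0.16)^(1/0.66) ≈ 3.1333.
y_gold = 3.1333^0.34 ≈ 1.4745, c_gold = y_gold − 0.16·k_gold ≈ 0.9732.
Gain: Δc = 0.9732 − 0.8274 ≈ 0.1458.

Δc ≈ 0.146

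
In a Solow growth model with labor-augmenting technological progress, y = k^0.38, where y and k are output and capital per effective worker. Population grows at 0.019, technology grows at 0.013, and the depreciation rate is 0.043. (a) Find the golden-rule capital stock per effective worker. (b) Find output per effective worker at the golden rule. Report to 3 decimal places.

The effective depreciation rate is n + g + δ = 0.019 + 0.013 + 0.043 = 0.075.
Golden rule sets MPK = n+g+δ: 0.38·k^(0.38−1) = 0.075, so k_gold = (0.38/0.075)^(1/0.62) ≈ 13.6977.
y_gold = 13.6977^0.38 ≈ 2.7035.

(a) k_gold ≈ 13.698; (b) y_gold ≈ 2.704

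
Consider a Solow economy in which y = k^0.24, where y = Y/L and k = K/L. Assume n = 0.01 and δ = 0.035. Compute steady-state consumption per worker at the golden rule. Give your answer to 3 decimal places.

Capital per worker breaks even when investment replaces (n + δ)·k; here n + δ = 0.045.
Golden rule sets MPK = n+δ: 0.24·k^(0.24−1) = 0.045, so k_gold = (0.24/0.045)^(1/0.76) ≈ 9.0485.
y_gold = 9.0485^0.24 ≈ 1.6966.
c_gold = y_gold − (n+δ)·k_gold = 1.6966 − 0.045·9.0485 ≈ 1.2894.

c_gold ≈ 1.289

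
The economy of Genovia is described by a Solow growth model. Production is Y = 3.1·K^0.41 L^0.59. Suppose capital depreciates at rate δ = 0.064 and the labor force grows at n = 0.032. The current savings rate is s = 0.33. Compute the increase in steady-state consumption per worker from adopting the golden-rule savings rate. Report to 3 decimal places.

Δc ≈ 0.258

n + δ = 0.032 + 0.064 = 0.096.
Current steady state (s = 0.33): k* = (0.33·3.1/0.096)^(1/0.59) ≈ 55.1699, y* = 3.1·55.1699^0.41 ≈ 16.0494, c* = (1−0.33)·16.0494 ≈ 10.7531.
Setting f'(k) = n+δ gives 0.41·3.1·k^(0.41−1) = 0.096, hence k_gold = (0.41·3.1/0.096)^(1/0.59) ≈ 79.7043.
y_gold = 3.1·79.7043^0.41 ≈ 18.6625, c_gold = y_gold − 0.096·k_gold ≈ 11.0109.
Gain: Δc = 11.0109 − 10.7531 ≈ 0.2577.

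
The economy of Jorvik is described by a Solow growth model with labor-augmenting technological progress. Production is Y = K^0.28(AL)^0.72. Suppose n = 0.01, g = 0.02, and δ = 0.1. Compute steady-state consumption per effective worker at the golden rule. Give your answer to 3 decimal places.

Capital per effective worker breaks even when investment replaces (n + g + δ)·k; here n + g + δ = 0.13.
Setting f'(k) = n+g+δ gives 0.28·k^(0.28−1) = 0.13, hence k_gold = (0.28/0.13)^(1/0.72) ≈ 2.9027.
y_gold = 2.9027^0.28 ≈ 1.3477.
c_gold = y_gold − (n+g+δ)·k_gold = 1.3477 − 0.13·2.9027 ≈ 0.9703.

c_gold ≈ 0.970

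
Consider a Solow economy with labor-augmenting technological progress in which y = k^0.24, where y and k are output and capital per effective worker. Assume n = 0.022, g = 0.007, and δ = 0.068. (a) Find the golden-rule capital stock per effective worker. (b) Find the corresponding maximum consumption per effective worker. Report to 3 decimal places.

(a) k_gold ≈ 3.294; (b) c_gold ≈ 1.012

Capital per effective worker breaks even when investment replaces (n + g + δ)·k; here n + g + δ = 0.097.
At the golden rule the marginal product of capital equals n+g+δ: 0.24·k^(0.24−1) = 0.097. Solving, k_gold = (0.24/0.097)^(1/0.76) ≈ 3.2937.
y_gold = 3.2937^0.24 ≈ 1.3312; c_gold = y_gold − 0.097·k_gold ≈ 1.0117.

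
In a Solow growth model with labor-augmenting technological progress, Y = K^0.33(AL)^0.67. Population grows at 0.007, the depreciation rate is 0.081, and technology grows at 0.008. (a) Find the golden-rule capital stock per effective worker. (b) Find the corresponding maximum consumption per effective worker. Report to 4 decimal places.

The effective depreciation rate is n + g + δ = 0.007 + 0.008 + 0.081 = 0.096.
Setting f'(k) = n+g+δ gives 0.33·k^(0.33−1) = 0.096, hence k_gold = (0.33/0.096)^(1/0.67) ≈ 6.3148.
y_gold = 6.3148^0.33 ≈ 1.8370; c_gold = y_gold − 0.096·k_gold ≈ 1.2308.

(a) k_gold ≈ 6.3148; (b) c_gold ≈ 1.2308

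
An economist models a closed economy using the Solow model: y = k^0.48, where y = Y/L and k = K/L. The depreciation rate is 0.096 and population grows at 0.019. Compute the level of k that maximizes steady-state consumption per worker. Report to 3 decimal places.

k_gold ≈ 15.608

n + δ = 0.019 + 0.096 = 0.115.
Maximizing c = f(k) − (n+δ)·k gives f'(k) = n+δ, i.e. 0.48·k^(0.48−1) = 0.115, so k_gold = (0.48/0.115)^(1/0.52) ≈ 15.6082.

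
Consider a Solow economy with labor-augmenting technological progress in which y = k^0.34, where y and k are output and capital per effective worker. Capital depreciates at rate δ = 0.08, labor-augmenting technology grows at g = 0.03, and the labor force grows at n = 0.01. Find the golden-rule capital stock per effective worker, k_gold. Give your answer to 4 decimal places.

k_gold ≈ 4.8451

Break-even investment rate: n + g + δ = 0.01 + 0.03 + 0.08 = 0.12.
Maximizing c = f(k) − (n+g+δ)·k gives f'(k) = n+g+δ, i.e. 0.34·k^(0.34−1) = 0.12, so k_gold = (0.34/0.12)^(1/0.66) ≈ 4.8451.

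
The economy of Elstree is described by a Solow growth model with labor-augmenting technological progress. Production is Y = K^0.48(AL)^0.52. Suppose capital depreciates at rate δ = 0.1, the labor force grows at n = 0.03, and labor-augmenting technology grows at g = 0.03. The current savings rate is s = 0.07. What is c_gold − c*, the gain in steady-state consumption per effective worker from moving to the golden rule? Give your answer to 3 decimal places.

Break-even investment rate: n + g + δ = 0.03 + 0.03 + 0.1 = 0.16.
Current steady state (s = 0.07): k* = (0.07/0.16)^(1/0.52) ≈ 0.2040, y* = 0.2040^0.48 ≈ 0.4662, c* = (1−0.07)·0.4662 ≈ 0.4336.
Maximizing c = f(k) − (n+g+δ)·k gives f'(k) = n+g+δ, i.e. 0.48·k^(0.48−1) = 0.16, so k_gold = (0.48/0.16)^(1/0.52) ≈ 8.2707.
y_gold = 8.2707^0.48 ≈ 2.7569, c_gold = y_gold − 0.16·k_gold ≈ 1.4336.
Gain: Δc = 1.4336 − 0.4336 ≈ 1.0000.

Δc ≈ 1.000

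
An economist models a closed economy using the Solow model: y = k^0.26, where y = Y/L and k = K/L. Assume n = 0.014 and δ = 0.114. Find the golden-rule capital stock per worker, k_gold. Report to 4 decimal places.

Capital per worker breaks even when investment replaces (n + δ)·k; here n + δ = 0.128.
Maximizing c = f(k) − (n+δ)·k gives f'(k) = n+δ, i.e. 0.26·k^(0.26−1) = 0.128, so k_gold = (0.26/0.128)^(1/0.74) ≈ 2.6055.

k_gold ≈ 2.6055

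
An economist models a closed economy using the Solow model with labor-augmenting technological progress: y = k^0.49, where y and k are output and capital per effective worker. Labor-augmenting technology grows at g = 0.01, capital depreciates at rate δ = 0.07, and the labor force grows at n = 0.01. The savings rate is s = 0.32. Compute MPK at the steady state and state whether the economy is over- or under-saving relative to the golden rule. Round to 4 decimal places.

under-saving; MPK ≈ 0.1378

n + g + δ = 0.01 + 0.01 + 0.07 = 0.09.
Steady-state k*: s·k^0.49 = 0.09·k gives k* = (0.32/0.09)^(1/0.51) ≈ 12.0285.
MPK = 0.49·12.0285^(-0.51) ≈ 0.1378.
MPK > n+g+δ = 0.09, so the economy is dynamically efficient (under-saving).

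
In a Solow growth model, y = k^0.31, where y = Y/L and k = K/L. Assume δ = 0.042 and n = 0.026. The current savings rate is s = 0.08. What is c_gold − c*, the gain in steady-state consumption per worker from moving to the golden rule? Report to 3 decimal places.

Capital per worker breaks even when investment replaces (n + δ)·k; here n + δ = 0.068.
Current steady state (s = 0.08): k* = (0.08/0.068)^(1/0.69) ≈ 1.2656, y* = 1.2656^0.31 ≈ 1.0757, c* = (1−0.08)·1.0757 ≈ 0.9897.
Setting f'(k) = n+δ gives 0.31·k^(0.31−1) = 0.068, hence k_gold = (0.31/0.068)^(1/0.69) ≈ 9.0128.
y_gold = 9.0128^0.31 ≈ 1.9770, c_gold = y_gold − 0.068·k_gold ≈ 1.3641.
Gain: Δc = 1.3641 − 0.9897 ≈ 0.3744.

Δc ≈ 0.374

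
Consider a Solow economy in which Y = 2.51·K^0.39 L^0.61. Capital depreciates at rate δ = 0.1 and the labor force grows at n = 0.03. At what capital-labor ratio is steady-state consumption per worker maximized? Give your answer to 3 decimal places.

Capital per worker breaks even when investment replaces (n + δ)·k; here n + δ = 0.13.
Maximizing c = f(k) − (n+δ)·k gives f'(k) = n+δ, i.e. 0.39·2.51·k^(0.39−1) = 0.13, so k_gold = (0.39·2.51/0.13)^(1/0.61) ≈ 27.3759.

k_gold ≈ 27.376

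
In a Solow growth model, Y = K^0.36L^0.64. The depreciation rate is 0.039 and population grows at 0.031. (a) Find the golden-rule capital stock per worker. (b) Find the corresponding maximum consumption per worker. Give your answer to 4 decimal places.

(a) k_gold ≈ 12.9198; (b) c_gold ≈ 1.6078

The effective depreciation rate is n + δ = 0.031 + 0.039 = 0.07.
Golden rule sets MPK = n+δ: 0.36·k^(0.36−1) = 0.07, so k_gold = (0.36/0.07)^(1/0.64) ≈ 12.9198.
y_gold = 12.9198^0.36 ≈ 2.5122; c_gold = y_gold − 0.07·k_gold ≈ 1.6078.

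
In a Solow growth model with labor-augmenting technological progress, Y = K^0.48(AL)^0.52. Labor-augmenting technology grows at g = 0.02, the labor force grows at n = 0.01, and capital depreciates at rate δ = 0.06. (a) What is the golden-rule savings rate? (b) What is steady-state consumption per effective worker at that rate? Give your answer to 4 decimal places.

(a) s_gold = 0.4800; (b) c_gold ≈ 2.4383

n + g + δ = 0.01 + 0.02 + 0.06 = 0.09.
For Cobb-Douglas, s_gold equals capital's share: s_gold = 0.48.
At the golden rule the marginal product of capital equals n+g+δ: 0.48·k^(0.48−1) = 0.09. Solving, k_gold = (0.48/0.09)^(1/0.52) ≈ 25.0077.
y_gold = 25.0077^0.48 ≈ 4.6890; c_gold = (1−0.48)·y_gold ≈ 2.4383.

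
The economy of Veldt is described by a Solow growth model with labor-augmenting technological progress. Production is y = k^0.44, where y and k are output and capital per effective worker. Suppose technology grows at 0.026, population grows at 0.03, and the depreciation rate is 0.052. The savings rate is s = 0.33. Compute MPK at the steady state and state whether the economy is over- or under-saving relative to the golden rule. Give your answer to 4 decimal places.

under-saving; MPK ≈ 0.1440

n + g + δ = 0.03 + 0.026 + 0.052 = 0.108.
Steady-state k*: s·k^0.44 = 0.108·k gives k* = (0.33/0.108)^(1/0.56) ≈ 7.3491.
MPK = 0.44·7.3491^(-0.56) ≈ 0.1440.
MPK > n+g+δ = 0.108, so the economy is dynamically efficient (under-saving).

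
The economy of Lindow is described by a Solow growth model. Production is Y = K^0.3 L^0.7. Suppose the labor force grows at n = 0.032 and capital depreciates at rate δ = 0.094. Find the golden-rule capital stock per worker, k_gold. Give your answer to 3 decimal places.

n + δ = 0.032 + 0.094 = 0.126.
Maximizing c = f(k) − (n+δ)·k gives f'(k) = n+δ, i.e. 0.3·k^(0.3−1) = 0.126, so k_gold = (0.3/0.126)^(1/0.7) ≈ 3.4531.

k_gold ≈ 3.453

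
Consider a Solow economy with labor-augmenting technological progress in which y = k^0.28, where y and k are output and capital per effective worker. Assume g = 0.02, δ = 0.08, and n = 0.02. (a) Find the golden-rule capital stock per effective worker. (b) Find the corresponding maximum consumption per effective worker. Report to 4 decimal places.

Capital per effective worker breaks even when investment replaces (n + g + δ)·k; here n + g + δ = 0.12.
Maximizing c = f(k) − (n+g+δ)·k gives f'(k) = n+g+δ, i.e. 0.28·k^(0.28−1) = 0.12, so k_gold = (0.28/0.12)^(1/0.72) ≈ 3.2440.
y_gold = 3.2440^0.28 ≈ 1.3903; c_gold = y_gold − 0.12·k_gold ≈ 1.0010.

(a) k_gold ≈ 3.2440; (b) c_gold ≈ 1.0010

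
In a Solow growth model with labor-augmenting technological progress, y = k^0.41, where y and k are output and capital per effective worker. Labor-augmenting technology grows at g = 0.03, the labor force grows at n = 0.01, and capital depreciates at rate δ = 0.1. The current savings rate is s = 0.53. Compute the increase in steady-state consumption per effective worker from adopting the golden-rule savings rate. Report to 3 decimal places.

Capital per effective worker breaks even when investment replaces (n + g + δ)·k; here n + g + δ = 0.14.
Current steady state (s = 0.53): k* = (0.53/0.14)^(1/0.59) ≈ 9.5480, y* = 9.5480^0.41 ≈ 2.5221, c* = (1−0.53)·2.5221 ≈ 1.1854.
Setting f'(k) = n+g+δ gives 0.41·k^(0.41−1) = 0.14, hence k_gold = (0.41/0.14)^(1/0.59) ≈ 6.1793.
y_gold = 6.1793^0.41 ≈ 2.1100, c_gold = y_gold − 0.14·k_gold ≈ 1.2449.
Gain: Δc = 1.2449 − 1.1854 ≈ 0.0595.

Δc ≈ 0.060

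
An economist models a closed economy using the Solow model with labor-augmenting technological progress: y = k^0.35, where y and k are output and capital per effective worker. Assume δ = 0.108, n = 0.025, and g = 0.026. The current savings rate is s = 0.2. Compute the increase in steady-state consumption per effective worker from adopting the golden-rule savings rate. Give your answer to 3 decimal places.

Δc ≈ 0.089

The effective depreciation rate is n + g + δ = 0.025 + 0.026 + 0.108 = 0.159.
Current steady state (s = 0.2): k* = (0.2/0.159)^(1/0.65) ≈ 1.4233, y* = 1.4233^0.35 ≈ 1.1315, c* = (1−0.2)·1.1315 ≈ 0.9052.
Maximizing c = f(k) − (n+g+δ)·k gives f'(k) = n+g+δ, i.e. 0.35·k^(0.35−1) = 0.159, so k_gold = (0.35/0.159)^(1/0.65) ≈ 3.3666.
y_gold = 3.3666^0.35 ≈ 1.5294, c_gold = y_gold − 0.159·k_gold ≈ 0.9941.
Gain: Δc = 0.9941 − 0.9052 ≈ 0.0889.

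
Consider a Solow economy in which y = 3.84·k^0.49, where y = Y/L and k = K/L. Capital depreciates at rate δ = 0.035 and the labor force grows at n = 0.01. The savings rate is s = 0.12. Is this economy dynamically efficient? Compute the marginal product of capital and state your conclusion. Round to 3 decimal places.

Capital per worker breaks even when investment replaces (n + δ)·k; here n + δ = 0.045.
Steady-state k*: s·A·k^0.49 = 0.045·k gives k* = (0.12·3.84/0.045)^(1/0.51) ≈ 95.7151.
MPK = 0.49·3.84·95.7151^(-0.51) ≈ 0.1837.
MPK > n+δ = 0.045, so the economy is dynamically efficient (under-saving).

dynamically efficient; MPK ≈ 0.184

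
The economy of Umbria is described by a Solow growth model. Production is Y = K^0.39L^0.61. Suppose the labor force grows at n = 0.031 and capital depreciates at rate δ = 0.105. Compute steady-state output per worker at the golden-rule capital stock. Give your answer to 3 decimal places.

The effective depreciation rate is n + δ = 0.031 + 0.105 = 0.136.
Golden rule sets MPK = n+δ: 0.39·k^(0.39−1) = 0.136, so k_gold = (0.39/0.136)^(1/0.61) ≈ 5.6240.
Output: y_gold = k_gold^0.39 = 5.6240^0.39 ≈ 1.9612.

y_gold ≈ 1.961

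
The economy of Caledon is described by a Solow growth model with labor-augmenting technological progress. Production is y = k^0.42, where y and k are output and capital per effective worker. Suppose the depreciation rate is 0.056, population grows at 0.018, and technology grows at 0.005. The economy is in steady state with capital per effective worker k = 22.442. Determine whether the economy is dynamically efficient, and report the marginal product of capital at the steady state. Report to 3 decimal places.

The effective depreciation rate is n + g + δ = 0.018 + 0.005 + 0.056 = 0.079.
MPK = 0.42·k^(0.42−1) = 0.42·22.442^(-0.58) ≈ 0.0691.
MPK < 0.079, so the economy is dynamically inefficient (over-saving).

dynamically inefficient; MPK ≈ 0.069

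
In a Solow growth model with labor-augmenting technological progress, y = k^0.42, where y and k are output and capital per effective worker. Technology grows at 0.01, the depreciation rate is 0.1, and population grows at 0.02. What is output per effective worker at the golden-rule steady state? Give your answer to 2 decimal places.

Capital per effective worker breaks even when investment replaces (n + g + δ)·k; here n + g + δ = 0.13.
Golden rule sets MPK = n+g+δ: 0.42·k^(0.42−1) = 0.13, so k_gold = (0.42/0.13)^(1/0.58) ≈ 7.5529.
Output: y_gold = k_gold^0.42 = 7.5529^0.42 ≈ 2.3378.

y_gold ≈ 2.34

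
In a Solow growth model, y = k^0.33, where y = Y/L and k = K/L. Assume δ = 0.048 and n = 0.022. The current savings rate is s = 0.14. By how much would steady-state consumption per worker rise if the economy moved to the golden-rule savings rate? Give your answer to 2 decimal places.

Break-even investment rate: n + δ = 0.022 + 0.048 = 0.07.
Current steady state (s = 0.14): k* = (0.14/0.07)^(1/0.67) ≈ 2.8138, y* = 2.8138^0.33 ≈ 1.4069, c* = (1−0.14)·1.4069 ≈ 1.2099.
Maximizing c = f(k) − (n+δ)·k gives f'(k) = n+δ, i.e. 0.33·k^(0.33−1) = 0.07, so k_gold = (0.33/0.07)^(1/0.67) ≈ 10.1181.
y_gold = 10.1181^0.33 ≈ 2.1463, c_gold = y_gold − 0.07·k_gold ≈ 1.4380.
Gain: Δc = 1.4380 − 1.2099 ≈ 0.2280.

Δc ≈ 0.23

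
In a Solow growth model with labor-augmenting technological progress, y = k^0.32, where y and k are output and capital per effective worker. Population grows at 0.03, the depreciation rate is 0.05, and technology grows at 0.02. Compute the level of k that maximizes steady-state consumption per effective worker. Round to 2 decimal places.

The effective depreciation rate is n + g + δ = 0.03 + 0.02 + 0.05 = 0.1.
Golden rule sets MPK = n+g+δ: 0.32·k^(0.32−1) = 0.1, so k_gold = (0.32/0.1)^(1/0.68) ≈ 5.5318.

k_gold ≈ 5.53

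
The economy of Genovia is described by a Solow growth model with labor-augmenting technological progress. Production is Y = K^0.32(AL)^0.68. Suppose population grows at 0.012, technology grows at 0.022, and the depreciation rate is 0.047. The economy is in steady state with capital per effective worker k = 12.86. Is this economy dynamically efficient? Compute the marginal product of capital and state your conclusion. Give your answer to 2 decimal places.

dynamically inefficient; MPK ≈ 0.06

Break-even investment rate: n + g + δ = 0.012 + 0.022 + 0.047 = 0.081.
MPK = 0.32·k^(0.32−1) = 0.32·12.86^(-0.68) ≈ 0.0563.
MPK < 0.081, so the economy is dynamically inefficient (over-saving).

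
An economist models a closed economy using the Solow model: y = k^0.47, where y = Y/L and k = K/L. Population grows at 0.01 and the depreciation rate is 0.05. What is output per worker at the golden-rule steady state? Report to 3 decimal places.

Capital per worker breaks even when investment replaces (n + δ)·k; here n + δ = 0.06.
Setting f'(k) = n+δ gives 0.47·k^(0.47−1) = 0.06, hence k_gold = (0.47/0.06)^(1/0.53) ≈ 48.6062.
Output: y_gold = k_gold^0.47 = 48.6062^0.47 ≈ 6.2050.

y_gold ≈ 6.205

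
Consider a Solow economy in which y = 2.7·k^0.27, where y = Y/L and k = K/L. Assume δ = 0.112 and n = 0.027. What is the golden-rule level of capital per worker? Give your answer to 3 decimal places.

k_gold ≈ 9.681

The effective depreciation rate is n + δ = 0.027 + 0.112 = 0.139.
At the golden rule the marginal product of capital equals n+δ: 0.27·2.7·k^(0.27−1) = 0.139. Solving, k_gold = (0.27·2.7/0.139)^(1/0.73) ≈ 9.6807.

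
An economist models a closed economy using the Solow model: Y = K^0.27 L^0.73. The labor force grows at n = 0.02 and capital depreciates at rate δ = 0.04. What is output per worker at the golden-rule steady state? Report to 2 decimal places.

y_gold ≈ 1.74

Break-even investment rate: n + δ = 0.02 + 0.04 = 0.06.
Maximizing c = f(k) − (n+δ)·k gives f'(k) = n+δ, i.e. 0.27·k^(0.27−1) = 0.06, so k_gold = (0.27/0.06)^(1/0.73) ≈ 7.8490.
Output: y_gold = k_gold^0.27 = 7.8490^0.27 ≈ 1.7442.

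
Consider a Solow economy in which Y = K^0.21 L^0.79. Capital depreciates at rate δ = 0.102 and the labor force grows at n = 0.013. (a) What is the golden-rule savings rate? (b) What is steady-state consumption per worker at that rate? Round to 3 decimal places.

(a) s_gold = 0.210; (b) c_gold ≈ 0.927

The effective depreciation rate is n + δ = 0.013 + 0.102 = 0.115.
For Cobb-Douglas, s_gold equals capital's share: s_gold = 0.21.
At the golden rule the marginal product of capital equals n+δ: 0.21·k^(0.21−1) = 0.115. Solving, k_gold = (0.21/0.115)^(1/0.79) ≈ 2.1431.
y_gold = 2.1431^0.21 ≈ 1.1736; c_gold = (1−0.21)·y_gold ≈ 0.9271.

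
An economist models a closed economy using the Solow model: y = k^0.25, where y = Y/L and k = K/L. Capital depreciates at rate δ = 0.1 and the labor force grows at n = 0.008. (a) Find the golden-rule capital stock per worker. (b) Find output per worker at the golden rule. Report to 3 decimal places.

n + δ = 0.008 + 0.1 = 0.108.
Maximizing c = f(k) − (n+δ)·k gives f'(k) = n+δ, i.e. 0.25·k^(0.25−1) = 0.108, so k_gold = (0.25/0.108)^(1/0.75) ≈ 3.0621.
y_gold = 3.0621^0.25 ≈ 1.3228.

(a) k_gold ≈ 3.062; (b) y_gold ≈ 1.323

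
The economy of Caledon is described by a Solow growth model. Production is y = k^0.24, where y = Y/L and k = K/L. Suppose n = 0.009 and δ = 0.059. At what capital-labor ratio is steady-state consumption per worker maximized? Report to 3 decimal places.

Capital per worker breaks even when investment replaces (n + δ)·k; here n + δ = 0.068.
At the golden rule the marginal product of capital equals n+δ: 0.24·k^(0.24−1) = 0.068. Solving, k_gold = (0.24/0.068)^(1/0.76) ≈ 5.2561.

k_gold ≈ 5.256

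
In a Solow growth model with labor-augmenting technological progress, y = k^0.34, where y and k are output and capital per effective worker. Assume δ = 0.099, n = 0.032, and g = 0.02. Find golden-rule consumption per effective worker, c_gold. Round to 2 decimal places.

n + g + δ = 0.032 + 0.02 + 0.099 = 0.151.
At the golden rule the marginal product of capital equals n+g+δ: 0.34·k^(0.34−1) = 0.151. Solving, k_gold = (0.34/0.151)^(1/0.66) ≈ 3.4205.
y_gold = 3.4205^0.34 ≈ 1.5191.
c_gold = y_gold − (n+g+δ)·k_gold = 1.5191 − 0.151·3.4205 ≈ 1.0026.

c_gold ≈ 1.00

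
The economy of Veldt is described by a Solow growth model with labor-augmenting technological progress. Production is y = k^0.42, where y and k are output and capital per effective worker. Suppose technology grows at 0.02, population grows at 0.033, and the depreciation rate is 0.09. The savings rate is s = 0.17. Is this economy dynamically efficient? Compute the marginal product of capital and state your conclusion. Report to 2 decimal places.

The effective depreciation rate is n + g + δ = 0.033 + 0.02 + 0.09 = 0.143.
Steady-state k*: s·k^0.42 = 0.143·k gives k* = (0.17/0.143)^(1/0.58) ≈ 1.3474.
MPK = 0.42·1.3474^(-0.58) ≈ 0.3533.
MPK > n+g+δ = 0.143, so the economy is dynamically efficient (under-saving).

dynamically efficient; MPK ≈ 0.35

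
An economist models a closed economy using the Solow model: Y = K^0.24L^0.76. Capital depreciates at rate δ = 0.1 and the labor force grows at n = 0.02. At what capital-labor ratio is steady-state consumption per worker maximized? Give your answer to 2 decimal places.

k_gold ≈ 2.49

n + δ = 0.02 + 0.1 = 0.12.
At the golden rule the marginal product of capital equals n+δ: 0.24·k^(0.24−1) = 0.12. Solving, k_gold = (0.24/0.12)^(1/0.76) ≈ 2.4894.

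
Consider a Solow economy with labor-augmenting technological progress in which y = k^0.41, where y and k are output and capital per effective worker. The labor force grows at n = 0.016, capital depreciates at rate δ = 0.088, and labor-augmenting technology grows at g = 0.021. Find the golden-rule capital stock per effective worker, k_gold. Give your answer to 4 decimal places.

k_gold ≈ 7.4879

n + g + δ = 0.016 + 0.021 + 0.088 = 0.125.
Maximizing c = f(k) − (n+g+δ)·k gives f'(k) = n+g+δ, i.e. 0.41·k^(0.41−1) = 0.125, so k_gold = (0.41/0.125)^(1/0.59) ≈ 7.4879.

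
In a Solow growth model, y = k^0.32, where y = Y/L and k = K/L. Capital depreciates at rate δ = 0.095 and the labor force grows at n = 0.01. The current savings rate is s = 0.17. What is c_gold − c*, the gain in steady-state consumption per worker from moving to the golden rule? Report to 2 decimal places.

Δc ≈ 0.11

Break-even investment rate: n + δ = 0.01 + 0.095 = 0.105.
Current steady state (s = 0.17): k* = (0.17/0.105)^(1/0.68) ≈ 2.0311, y* = 2.0311^0.32 ≈ 1.2545, c* = (1−0.17)·1.2545 ≈ 1.0412.
Maximizing c = f(k) − (n+δ)·k gives f'(k) = n+δ, i.e. 0.32·k^(0.32−1) = 0.105, so k_gold = (0.32/0.105)^(1/0.68) ≈ 5.1488.
y_gold = 5.1488^0.32 ≈ 1.6895, c_gold = y_gold − 0.105·k_gold ≈ 1.1488.
Gain: Δc = 1.1488 − 1.0412 ≈ 0.1076.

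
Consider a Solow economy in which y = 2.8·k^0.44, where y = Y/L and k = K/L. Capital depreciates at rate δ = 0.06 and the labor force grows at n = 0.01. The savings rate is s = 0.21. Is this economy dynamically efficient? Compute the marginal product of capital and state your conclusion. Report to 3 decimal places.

dynamically efficient; MPK ≈ 0.147

The effective depreciation rate is n + δ = 0.01 + 0.06 = 0.07.
Steady-state k*: s·A·k^0.44 = 0.07·k gives k* = (0.21·2.8/0.07)^(1/0.56) ≈ 44.7197.
MPK = 0.44·2.8·44.7197^(-0.56) ≈ 0.1467.
MPK > n+δ = 0.07, so the economy is dynamically efficient (under-saving).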